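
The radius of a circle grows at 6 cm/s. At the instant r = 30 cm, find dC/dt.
12π cm/s

C = 2πr
dC/dt = 2π · dr/dt = 2π · 6 = 12π cm/s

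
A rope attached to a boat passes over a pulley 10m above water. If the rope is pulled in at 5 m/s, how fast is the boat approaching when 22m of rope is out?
55√6/24 ≈ 5.613 m/s

rope² = x² + 10²
x = √(22² - 10²) = 8√6
dx/dt = (rope/x) · d(rope)/dt = (22/(8√6)) · (-5) = -55√6/24 m/s
The boat approaches at 55√6/24 ≈ 5.613 m/s.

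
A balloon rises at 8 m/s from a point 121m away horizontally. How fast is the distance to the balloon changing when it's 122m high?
976√1181/5905 ≈ 5.68 m/s

z² = 121² + y²
z = √(121² + 122²) = 5√1181
dz/dt = y/z · dy/dt = 122/(5√1181) · 8 = 976√1181/5905 ≈ 5.68 m/s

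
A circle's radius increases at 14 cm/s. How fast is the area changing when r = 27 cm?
756π cm²/s

A = πr²
dA/dt = 2πr · dr/dt = 2π(27)(14) = 756π cm²/s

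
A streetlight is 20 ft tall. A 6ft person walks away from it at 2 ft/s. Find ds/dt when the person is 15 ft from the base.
6/7 ft/s

By similar triangles: 20/(x+s) = 6/s
Solving: s = 6x/14
ds/dt = 6/14 · dx/dt = 3/7 · 2 = 6/7 ft/s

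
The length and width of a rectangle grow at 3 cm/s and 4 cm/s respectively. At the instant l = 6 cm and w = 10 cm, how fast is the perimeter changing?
14 cm/s

P = 2(l + w)
dP/dt = 2(dl/dt + dw/dt) = 2(3 + 4) = 14 cm/s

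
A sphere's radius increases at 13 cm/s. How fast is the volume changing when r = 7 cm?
2548π cm³/s

V = (4/3)πr³
dV/dt = dV/dr · dr/dt = 4πr² · 13
At r = 7: dV/dt = 2548π cm³/s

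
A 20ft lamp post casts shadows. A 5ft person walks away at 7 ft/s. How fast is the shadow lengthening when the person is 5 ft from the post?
7/3 ft/s

By similar triangles: 20/(x+s) = 5/s
Solving: s = 5x/15
ds/dt = 5/15 · dx/dt = 1/3 · 7 = 7/3 ft/s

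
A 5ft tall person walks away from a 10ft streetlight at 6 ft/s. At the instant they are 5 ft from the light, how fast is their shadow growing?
6 ft/s

By similar triangles: 10/(x+s) = 5/s
Solving: s = 5x/5
ds/dt = 5/5 · dx/dt = 1 · 6 = 6 ft/s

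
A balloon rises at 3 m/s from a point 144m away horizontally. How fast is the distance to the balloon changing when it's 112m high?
21√130/130 ≈ 1.842 m/s

z² = 144² + y²
z = √(144² + 112²) = 16√130
dz/dt = y/z · dy/dt = 112/(16√130) · 3 = 21√130/130 ≈ 1.842 m/s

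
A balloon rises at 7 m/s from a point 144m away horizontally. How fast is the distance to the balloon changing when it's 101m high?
707√30937/30937 ≈ 4.02 m/s

z² = 144² + y²
z = √(144² + 101²) = √30937
dz/dt = y/z · dy/dt = 101/√30937 · 7 = 707√30937/30937 ≈ 4.02 m/s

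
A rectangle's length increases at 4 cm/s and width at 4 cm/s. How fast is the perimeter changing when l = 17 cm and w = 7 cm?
16 cm/s

P = 2(l + w)
dP/dt = 2(dl/dt + dw/dt) = 2(4 + 4) = 16 cm/s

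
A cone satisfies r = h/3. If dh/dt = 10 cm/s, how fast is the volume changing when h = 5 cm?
250π/9 cm³/s

V = (1/3)π(h/3)²h = πh³/27
dV/dt = πh²/9 · 10
At h = 5: dV/dt = 250π/9 cm³/s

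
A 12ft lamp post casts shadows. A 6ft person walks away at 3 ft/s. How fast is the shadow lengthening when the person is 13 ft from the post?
3 ft/s

By similar triangles: 12/(x+s) = 6/s
Solving: s = 6x/6
ds/dt = 6/6 · dx/dt = 1 · 3 = 3 ft/s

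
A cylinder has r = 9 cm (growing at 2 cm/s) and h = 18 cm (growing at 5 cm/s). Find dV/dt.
1053π cm³/s

V = πr²h
dV/dt = 2πrh·dr/dt + πr²·dh/dt
= 2π(9)(18)(2) + π(9)²(5)
= 1053π cm³/s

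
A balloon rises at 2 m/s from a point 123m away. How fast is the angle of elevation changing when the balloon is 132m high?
0.007557 rad/s

tan(θ) = y/123
sec²(θ) · dθ/dt = (1/123) · dy/dt
dθ/dt = cos²(θ)/123 · 2 = 123/(123² + 132²) · 2
dθ/dt = 0.007557 rad/s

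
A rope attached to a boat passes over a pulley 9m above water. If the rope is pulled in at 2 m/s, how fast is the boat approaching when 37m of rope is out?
37√322/322 ≈ 2.062 m/s

rope² = x² + 9²
x = √(37² - 9²) = 2√322
dx/dt = (rope/x) · d(rope)/dt = (37/(2√322)) · (-2) = -37√322/322 m/s
The boat approaches at 37√322/322 ≈ 2.062 m/s.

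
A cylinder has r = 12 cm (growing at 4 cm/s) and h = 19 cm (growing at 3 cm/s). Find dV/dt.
2256π cm³/s

V = πr²h
dV/dt = 2πrh·dr/dt + πr²·dh/dt
= 2π(12)(19)(4) + π(12)²(3)
= 2256π cm³/s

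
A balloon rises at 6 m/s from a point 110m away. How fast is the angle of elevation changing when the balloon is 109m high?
0.027522 rad/s

tan(θ) = y/110
sec²(θ) · dθ/dt = (1/110) · dy/dt
dθ/dt = cos²(θ)/110 · 6 = 110/(110² + 109²) · 6
dθ/dt = 0.027522 rad/s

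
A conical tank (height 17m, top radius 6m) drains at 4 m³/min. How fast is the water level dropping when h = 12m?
289/(1296π) ≈ 0.07098 m/min

r/h = 6/17, so r = (6/17)h
V = (1/3)πr²h = (1/3)π((6/17)h)²h = (12/289)πh³
dV/dh = (36/289)πh²
dh/dt = (dV/dt)/(dV/dh) = -4/((36/289)π·12²) = -289/(1296π) m/min
The level is dropping at 289/(1296π) ≈ 0.07098 m/min.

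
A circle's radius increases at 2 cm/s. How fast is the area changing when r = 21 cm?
84π cm²/s

A = πr²
dA/dt = 2πr · dr/dt = 2π(21)(2) = 84π cm²/s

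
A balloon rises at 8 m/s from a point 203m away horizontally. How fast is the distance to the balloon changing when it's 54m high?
432√1765/8825 ≈ 2.057 m/s

z² = 203² + y²
z = √(203² + 54²) = 5√1765
dz/dt = y/z · dy/dt = 54/(5√1765) · 8 = 432√1765/8825 ≈ 2.057 m/s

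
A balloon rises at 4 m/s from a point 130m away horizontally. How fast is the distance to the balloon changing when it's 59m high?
236√20381/20381 ≈ 1.653 m/s

z² = 130² + y²
z = √(130² + 59²) = √20381
dz/dt = y/z · dy/dt = 59/√20381 · 4 = 236√20381/20381 ≈ 1.653 m/s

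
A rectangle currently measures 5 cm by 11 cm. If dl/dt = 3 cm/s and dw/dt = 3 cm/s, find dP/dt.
12 cm/s

P = 2(l + w)
dP/dt = 2(dl/dt + dw/dt) = 2(3 + 3) = 12 cm/s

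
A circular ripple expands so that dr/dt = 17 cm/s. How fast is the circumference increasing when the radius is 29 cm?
34π cm/s

C = 2πr
dC/dt = 2π · dr/dt = 2π · 17 = 34π cm/s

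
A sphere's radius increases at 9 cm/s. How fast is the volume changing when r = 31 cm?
34596π cm³/s

V = (4/3)πr³
dV/dt = dV/dr · dr/dt = 4πr² · 9
At r = 31: dV/dt = 34596π cm³/s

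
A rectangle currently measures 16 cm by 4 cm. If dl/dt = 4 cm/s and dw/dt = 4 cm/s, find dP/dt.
16 cm/s

P = 2(l + w)
dP/dt = 2(dl/dt + dw/dt) = 2(4 + 4) = 16 cm/s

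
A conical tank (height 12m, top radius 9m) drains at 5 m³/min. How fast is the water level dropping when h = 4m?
5/(9π) ≈ 0.1768 m/min

r/h = 9/12, so r = (3/4)h
V = (1/3)πr²h = (1/3)π((3/4)h)²h = (3/16)πh³
dV/dh = (9/16)πh²
dh/dt = (dV/dt)/(dV/dh) = -5/((9/16)π·4²) = -5/(9π) m/min
The level is dropping at 5/(9π) ≈ 0.1768 m/min.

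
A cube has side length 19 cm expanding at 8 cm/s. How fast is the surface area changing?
1824 cm²/s

A = 6s²
dA/dt = 12s · ds/dt = 12·19·8 = 1824 cm²/s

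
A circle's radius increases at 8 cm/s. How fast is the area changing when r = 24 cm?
384π cm²/s

A = πr²
dA/dt = 2πr · dr/dt = 2π(24)(8) = 384π cm²/s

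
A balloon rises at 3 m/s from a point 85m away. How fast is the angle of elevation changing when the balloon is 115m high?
0.012469 rad/s

tan(θ) = y/85
sec²(θ) · dθ/dt = (1/85) · dy/dt
dθ/dt = cos²(θ)/85 · 3 = 85/(85² + 115²) · 3
dθ/dt = 0.012469 rad/s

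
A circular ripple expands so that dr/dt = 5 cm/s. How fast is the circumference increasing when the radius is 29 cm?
10π cm/s

C = 2πr
dC/dt = 2π · dr/dt = 2π · 5 = 10π cm/s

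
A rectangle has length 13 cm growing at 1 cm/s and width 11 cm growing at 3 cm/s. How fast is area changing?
50 cm²/s

A = lw
dA/dt = w·dl/dt + l·dw/dt = 11·1 + 13·3 = 50 cm²/s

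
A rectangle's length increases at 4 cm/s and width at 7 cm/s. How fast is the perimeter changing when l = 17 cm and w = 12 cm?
22 cm/s

P = 2(l + w)
dP/dt = 2(dl/dt + dw/dt) = 2(4 + 7) = 22 cm/s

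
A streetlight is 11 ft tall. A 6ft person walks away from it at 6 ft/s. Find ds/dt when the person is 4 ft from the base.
36/5 ft/s

By similar triangles: 11/(x+s) = 6/s
Solving: s = 6x/5
ds/dt = 6/5 · dx/dt = 6/5 · 6 = 36/5 ft/s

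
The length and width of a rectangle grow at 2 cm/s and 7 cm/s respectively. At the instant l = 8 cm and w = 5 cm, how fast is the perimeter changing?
18 cm/s

P = 2(l + w)
dP/dt = 2(dl/dt + dw/dt) = 2(2 + 7) = 18 cm/s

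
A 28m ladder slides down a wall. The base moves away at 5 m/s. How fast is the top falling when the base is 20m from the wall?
25√6/12 ≈ 5.103 m/s

x² + y² = 28²
2x·dx/dt + 2y·dy/dt = 0
dy/dt = -x/y · dx/dt = -20/(8√6) · 5 = -25√6/12 m/s
The top is descending at 25√6/12 ≈ 5.103 m/s.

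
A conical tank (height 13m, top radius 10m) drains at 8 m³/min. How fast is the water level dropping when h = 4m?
169/(200π) ≈ 0.269 m/min

r/h = 10/13, so r = (10/13)h
V = (1/3)πr²h = (1/3)π((10/13)h)²h = (100/507)πh³
dV/dh = (100/169)πh²
dh/dt = (dV/dt)/(dV/dh) = -8/((100/169)π·4²) = -169/(200π) m/min
The level is dropping at 169/(200π) ≈ 0.269 m/min.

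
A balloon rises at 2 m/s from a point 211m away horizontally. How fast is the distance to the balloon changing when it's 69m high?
69√49282/24641 ≈ 0.6216 m/s

z² = 211² + y²
z = √(211² + 69²) = √49282
dz/dt = y/z · dy/dt = 69/√49282 · 2 = 69√49282/24641 ≈ 0.6216 m/s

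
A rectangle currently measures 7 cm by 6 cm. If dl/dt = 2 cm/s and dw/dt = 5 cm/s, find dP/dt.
14 cm/s

P = 2(l + w)
dP/dt = 2(dl/dt + dw/dt) = 2(2 + 5) = 14 cm/s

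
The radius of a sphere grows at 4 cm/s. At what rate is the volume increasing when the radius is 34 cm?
18496π cm³/s

V = (4/3)πr³
dV/dt = dV/dr · dr/dt = 4πr² · 4
At r = 34: dV/dt = 18496π cm³/s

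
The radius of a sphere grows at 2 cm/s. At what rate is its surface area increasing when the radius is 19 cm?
304π cm²/s

S = 4πr²
dS/dt = dS/dr · dr/dt = 8πr · 2
At r = 19: dS/dt = 304π cm²/s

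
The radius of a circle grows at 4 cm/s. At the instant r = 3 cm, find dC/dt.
8π cm/s

C = 2πr
dC/dt = 2π · dr/dt = 2π · 4 = 8π cm/s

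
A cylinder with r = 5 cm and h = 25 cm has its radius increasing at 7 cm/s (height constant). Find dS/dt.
490π cm²/s

S = 2πrh + 2πr² (lateral + bases)
dS/dt = (2πh + 4πr)·dr/dt = (2π·25 + 4π·5)·7
= 490π cm²/s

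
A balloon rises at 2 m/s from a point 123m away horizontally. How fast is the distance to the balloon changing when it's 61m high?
61√754/1885 ≈ 0.8886 m/s

z² = 123² + y²
z = √(123² + 61²) = 5√754
dz/dt = y/z · dy/dt = 61/(5√754) · 2 = 61√754/1885 ≈ 0.8886 m/s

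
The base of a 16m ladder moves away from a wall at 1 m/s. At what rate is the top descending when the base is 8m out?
√3/3 ≈ 0.5774 m/s

x² + y² = 16²
2x·dx/dt + 2y·dy/dt = 0
dy/dt = -x/y · dx/dt = -8/(8√3) · 1 = -√3/3 m/s
The top is descending at √3/3 ≈ 0.5774 m/s.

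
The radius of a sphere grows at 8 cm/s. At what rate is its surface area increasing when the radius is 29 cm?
1856π cm²/s

S = 4πr²
dS/dt = dS/dr · dr/dt = 8πr · 8
At r = 29: dS/dt = 1856π cm²/s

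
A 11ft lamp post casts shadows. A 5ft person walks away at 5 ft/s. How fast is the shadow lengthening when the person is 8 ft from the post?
25/6 ft/s

By similar triangles: 11/(x+s) = 5/s
Solving: s = 5x/6
ds/dt = 5/6 · dx/dt = 5/6 · 5 = 25/6 ft/s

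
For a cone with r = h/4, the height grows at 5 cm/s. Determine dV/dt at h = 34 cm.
1445π/4 cm³/s

V = (1/3)π(h/4)²h = πh³/48
dV/dt = πh²/16 · 5
At h = 34: dV/dt = 1445π/4 cm³/s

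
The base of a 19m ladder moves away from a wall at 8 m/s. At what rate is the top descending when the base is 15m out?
30√34/17 ≈ 10.29 m/s

x² + y² = 19²
2x·dx/dt + 2y·dy/dt = 0
dy/dt = -x/y · dx/dt = -15/(2√34) · 8 = -30√34/17 m/s
The top is descending at 30√34/17 ≈ 10.29 m/s.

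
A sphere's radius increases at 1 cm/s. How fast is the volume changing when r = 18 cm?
1296π cm³/s

V = (4/3)πr³
dV/dt = dV/dr · dr/dt = 4πr² · 1
At r = 18: dV/dt = 1296π cm³/s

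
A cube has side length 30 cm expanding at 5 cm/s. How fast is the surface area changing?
1800 cm²/s

A = 6s²
dA/dt = 12s · ds/dt = 12·30·5 = 1800 cm²/s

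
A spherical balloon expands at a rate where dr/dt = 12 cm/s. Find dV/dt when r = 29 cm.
40368π cm³/s

V = (4/3)πr³
dV/dt = dV/dr · dr/dt = 4πr² · 12
At r = 29: dV/dt = 40368π cm³/s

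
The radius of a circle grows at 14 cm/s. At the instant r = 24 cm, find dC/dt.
28π cm/s

C = 2πr
dC/dt = 2π · dr/dt = 2π · 14 = 28π cm/s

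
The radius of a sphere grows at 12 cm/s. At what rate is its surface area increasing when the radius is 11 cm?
1056π cm²/s

S = 4πr²
dS/dt = dS/dr · dr/dt = 8πr · 12
At r = 11: dS/dt = 1056π cm²/s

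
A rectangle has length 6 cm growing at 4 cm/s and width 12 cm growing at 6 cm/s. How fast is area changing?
84 cm²/s

A = lw
dA/dt = w·dl/dt + l·dw/dt = 12·4 + 6·6 = 84 cm²/s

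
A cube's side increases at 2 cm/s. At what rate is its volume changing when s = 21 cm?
2646 cm³/s

V = s³
dV/dt = 3s² · ds/dt = 3·21²·2 = 2646 cm³/s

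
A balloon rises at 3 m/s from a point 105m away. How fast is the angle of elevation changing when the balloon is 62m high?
0.021185 rad/s

tan(θ) = y/105
sec²(θ) · dθ/dt = (1/105) · dy/dt
dθ/dt = cos²(θ)/105 · 3 = 105/(105² + 62²) · 3
dθ/dt = 0.021185 rad/s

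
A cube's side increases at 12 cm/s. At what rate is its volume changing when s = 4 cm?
576 cm³/s

V = s³
dV/dt = 3s² · ds/dt = 3·4²·12 = 576 cm³/s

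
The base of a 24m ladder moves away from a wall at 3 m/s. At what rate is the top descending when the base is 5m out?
15√551/551 ≈ 0.639 m/s

x² + y² = 24²
2x·dx/dt + 2y·dy/dt = 0
dy/dt = -x/y · dx/dt = -5/√551 · 3 = -15√551/551 m/s
The top is descending at 15√551/551 ≈ 0.639 m/s.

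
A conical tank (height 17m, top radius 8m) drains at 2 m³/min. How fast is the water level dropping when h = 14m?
289/(6272π) ≈ 0.01467 m/min

r/h = 8/17, so r = (8/17)h
V = (1/3)πr²h = (1/3)π((8/17)h)²h = (64/867)πh³
dV/dh = (64/289)πh²
dh/dt = (dV/dt)/(dV/dh) = -2/((64/289)π·14²) = -289/(6272π) m/min
The level is dropping at 289/(6272π) ≈ 0.01467 m/min.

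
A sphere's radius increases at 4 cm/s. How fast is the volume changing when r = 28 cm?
12544π cm³/s

V = (4/3)πr³
dV/dt = dV/dr · dr/dt = 4πr² · 4
At r = 28: dV/dt = 12544π cm³/s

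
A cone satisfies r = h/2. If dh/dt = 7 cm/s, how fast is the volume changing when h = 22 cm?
847π cm³/s

V = (1/3)π(h/2)²h = πh³/12
dV/dt = πh²/4 · 7
At h = 22: dV/dt = 847π cm³/s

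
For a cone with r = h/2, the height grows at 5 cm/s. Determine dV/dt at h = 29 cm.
4205π/4 cm³/s

V = (1/3)π(h/2)²h = πh³/12
dV/dt = πh²/4 · 5
At h = 29: dV/dt = 4205π/4 cm³/s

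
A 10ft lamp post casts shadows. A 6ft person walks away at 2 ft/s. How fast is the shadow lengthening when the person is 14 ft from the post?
3 ft/s

By similar triangles: 10/(x+s) = 6/s
Solving: s = 6x/4
ds/dt = 6/4 · dx/dt = 3/2 · 2 = 3 ft/s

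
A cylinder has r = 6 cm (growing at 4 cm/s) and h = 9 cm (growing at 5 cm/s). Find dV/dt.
612π cm³/s

V = πr²h
dV/dt = 2πrh·dr/dt + πr²·dh/dt
= 2π(6)(9)(4) + π(6)²(5)
= 612π cm³/s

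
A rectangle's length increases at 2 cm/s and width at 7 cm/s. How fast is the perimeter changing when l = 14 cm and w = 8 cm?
18 cm/s

P = 2(l + w)
dP/dt = 2(dl/dt + dw/dt) = 2(2 + 7) = 18 cm/s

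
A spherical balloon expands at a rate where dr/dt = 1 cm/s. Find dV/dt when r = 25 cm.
2500π cm³/s

V = (4/3)πr³
dV/dt = dV/dr · dr/dt = 4πr² · 1
At r = 25: dV/dt = 2500π cm³/s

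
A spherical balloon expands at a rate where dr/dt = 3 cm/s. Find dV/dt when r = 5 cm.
300π cm³/s

V = (4/3)πr³
dV/dt = dV/dr · dr/dt = 4πr² · 3
At r = 5: dV/dt = 300π cm³/s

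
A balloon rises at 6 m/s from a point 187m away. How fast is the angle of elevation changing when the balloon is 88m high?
0.026268 rad/s

tan(θ) = y/187
sec²(θ) · dθ/dt = (1/187) · dy/dt
dθ/dt = cos²(θ)/187 · 6 = 187/(187² + 88²) · 6
dθ/dt = 0.026268 rad/s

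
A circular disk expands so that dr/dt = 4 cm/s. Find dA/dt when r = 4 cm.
32π cm²/s

A = πr²
dA/dt = 2πr · dr/dt = 2π(4)(4) = 32π cm²/s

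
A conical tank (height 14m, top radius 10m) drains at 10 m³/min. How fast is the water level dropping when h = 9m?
98/(405π) ≈ 0.07702 m/min

r/h = 10/14, so r = (5/7)h
V = (1/3)πr²h = (1/3)π((5/7)h)²h = (25/147)πh³
dV/dh = (25/49)πh²
dh/dt = (dV/dt)/(dV/dh) = -10/((25/49)π·9²) = -98/(405π) m/min
The level is dropping at 98/(405π) ≈ 0.07702 m/min.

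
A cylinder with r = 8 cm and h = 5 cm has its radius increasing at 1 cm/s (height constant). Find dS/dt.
42π cm²/s

S = 2πrh + 2πr² (lateral + bases)
dS/dt = (2πh + 4πr)·dr/dt = (2π·5 + 4π·8)·1
= 42π cm²/s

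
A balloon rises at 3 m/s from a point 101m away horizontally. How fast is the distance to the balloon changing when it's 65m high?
195√14426/14426 ≈ 1.624 m/s

z² = 101² + y²
z = √(101² + 65²) = √14426
dz/dt = y/z · dy/dt = 65/√14426 · 3 = 195√14426/14426 ≈ 1.624 m/s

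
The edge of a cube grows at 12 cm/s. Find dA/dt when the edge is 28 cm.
4032 cm²/s

A = 6s²
dA/dt = 12s · ds/dt = 12·28·12 = 4032 cm²/s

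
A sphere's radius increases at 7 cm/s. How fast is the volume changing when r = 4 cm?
448π cm³/s

V = (4/3)πr³
dV/dt = dV/dr · dr/dt = 4πr² · 7
At r = 4: dV/dt = 448π cm³/s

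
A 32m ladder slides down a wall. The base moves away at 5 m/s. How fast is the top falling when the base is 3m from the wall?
3√1015/203 ≈ 0.4708 m/s

x² + y² = 32²
2x·dx/dt + 2y·dy/dt = 0
dy/dt = -x/y · dx/dt = -3/√1015 · 5 = -3√1015/203 m/s
The top is descending at 3√1015/203 ≈ 0.4708 m/s.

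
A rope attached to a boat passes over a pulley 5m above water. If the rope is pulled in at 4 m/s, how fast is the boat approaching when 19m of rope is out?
19√21/21 ≈ 4.146 m/s

rope² = x² + 5²
x = √(19² - 5²) = 4√21
dx/dt = (rope/x) · d(rope)/dt = (19/(4√21)) · (-4) = -19√21/21 m/s
The boat approaches at 19√21/21 ≈ 4.146 m/s.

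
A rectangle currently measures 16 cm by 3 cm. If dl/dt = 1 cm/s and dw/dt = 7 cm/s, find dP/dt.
16 cm/s

P = 2(l + w)
dP/dt = 2(dl/dt + dw/dt) = 2(1 + 7) = 16 cm/s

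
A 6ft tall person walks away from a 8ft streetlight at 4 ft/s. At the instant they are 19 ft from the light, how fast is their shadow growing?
12 ft/s

By similar triangles: 8/(x+s) = 6/s
Solving: s = 6x/2
ds/dt = 6/2 · dx/dt = 3 · 4 = 12 ft/s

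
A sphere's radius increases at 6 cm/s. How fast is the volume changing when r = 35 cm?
29400π cm³/s

V = (4/3)πr³
dV/dt = dV/dr · dr/dt = 4πr² · 6
At r = 35: dV/dt = 29400π cm³/s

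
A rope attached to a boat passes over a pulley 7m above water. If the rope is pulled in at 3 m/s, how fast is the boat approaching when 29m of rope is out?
29√22/44 ≈ 3.091 m/s

rope² = x² + 7²
x = √(29² - 7²) = 6√22
dx/dt = (rope/x) · d(rope)/dt = (29/(6√22)) · (-3) = -29√22/44 m/s
The boat approaches at 29√22/44 ≈ 3.091 m/s.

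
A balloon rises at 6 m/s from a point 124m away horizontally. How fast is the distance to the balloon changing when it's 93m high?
18/5 = 3.6 m/s

z² = 124² + y²
z = √(124² + 93²) = 155
dz/dt = y/z · dy/dt = 93/155 · 6 = 18/5 = 3.6 m/s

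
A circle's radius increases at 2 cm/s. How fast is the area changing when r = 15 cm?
60π cm²/s

A = πr²
dA/dt = 2πr · dr/dt = 2π(15)(2) = 60π cm²/s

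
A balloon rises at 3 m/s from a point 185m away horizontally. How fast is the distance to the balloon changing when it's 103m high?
309√44834/44834 ≈ 1.459 m/s

z² = 185² + y²
z = √(185² + 103²) = √44834
dz/dt = y/z · dy/dt = 103/√44834 · 3 = 309√44834/44834 ≈ 1.459 m/s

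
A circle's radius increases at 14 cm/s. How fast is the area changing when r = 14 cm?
392π cm²/s

A = πr²
dA/dt = 2πr · dr/dt = 2π(14)(14) = 392π cm²/s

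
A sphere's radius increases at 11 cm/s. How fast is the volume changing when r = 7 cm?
2156π cm³/s

V = (4/3)πr³
dV/dt = dV/dr · dr/dt = 4πr² · 11
At r = 7: dV/dt = 2156π cm³/s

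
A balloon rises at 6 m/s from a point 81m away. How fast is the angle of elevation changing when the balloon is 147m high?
0.017252 rad/s

tan(θ) = y/81
sec²(θ) · dθ/dt = (1/81) · dy/dt
dθ/dt = cos²(θ)/81 · 6 = 81/(81² + 147²) · 6
dθ/dt = 0.017252 rad/s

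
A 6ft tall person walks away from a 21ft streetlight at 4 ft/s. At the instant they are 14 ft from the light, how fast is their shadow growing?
8/5 ft/s

By similar triangles: 21/(x+s) = 6/s
Solving: s = 6x/15
ds/dt = 6/15 · dx/dt = 2/5 · 4 = 8/5 ft/s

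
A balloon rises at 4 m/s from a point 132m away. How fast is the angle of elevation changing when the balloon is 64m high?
0.024535 rad/s

tan(θ) = y/132
sec²(θ) · dθ/dt = (1/132) · dy/dt
dθ/dt = cos²(θ)/132 · 4 = 132/(132² + 64²) · 4
dθ/dt = 0.024535 rad/s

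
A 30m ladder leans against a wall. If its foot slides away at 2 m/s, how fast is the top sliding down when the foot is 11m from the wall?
22√779/779 ≈ 0.7882 m/s

x² + y² = 30²
2x·dx/dt + 2y·dy/dt = 0
dy/dt = -x/y · dx/dt = -11/√779 · 2 = -22√779/779 m/s
The top is descending at 22√779/779 ≈ 0.7882 m/s.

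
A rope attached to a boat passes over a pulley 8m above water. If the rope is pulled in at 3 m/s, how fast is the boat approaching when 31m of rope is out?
31√897/299 ≈ 3.105 m/s

rope² = x² + 8²
x = √(31² - 8²) = √897
dx/dt = (rope/x) · d(rope)/dt = (31/√897) · (-3) = -31√897/299 m/s
The boat approaches at 31√897/299 ≈ 3.105 m/s.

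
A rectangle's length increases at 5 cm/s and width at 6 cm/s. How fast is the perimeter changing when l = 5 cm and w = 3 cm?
22 cm/s

P = 2(l + w)
dP/dt = 2(dl/dt + dw/dt) = 2(5 + 6) = 22 cm/s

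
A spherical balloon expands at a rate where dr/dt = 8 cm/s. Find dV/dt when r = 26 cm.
21632π cm³/s

V = (4/3)πr³
dV/dt = dV/dr · dr/dt = 4πr² · 8
At r = 26: dV/dt = 21632π cm³/s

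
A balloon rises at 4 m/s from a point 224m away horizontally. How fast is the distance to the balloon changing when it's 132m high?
132/65 ≈ 2.031 m/s

z² = 224² + y²
z = √(224² + 132²) = 260
dz/dt = y/z · dy/dt = 132/260 · 4 = 132/65 ≈ 2.031 m/s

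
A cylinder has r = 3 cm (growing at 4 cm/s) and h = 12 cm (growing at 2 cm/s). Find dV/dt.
306π cm³/s

V = πr²h
dV/dt = 2πrh·dr/dt + πr²·dh/dt
= 2π(3)(12)(4) + π(3)²(2)
= 306π cm³/s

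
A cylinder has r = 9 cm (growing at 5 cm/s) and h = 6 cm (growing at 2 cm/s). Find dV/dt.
702π cm³/s

V = πr²h
dV/dt = 2πrh·dr/dt + πr²·dh/dt
= 2π(9)(6)(5) + π(9)²(2)
= 702π cm³/s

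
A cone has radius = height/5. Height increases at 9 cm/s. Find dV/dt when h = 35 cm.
441π cm³/s

V = (1/3)π(h/5)²h = πh³/75
dV/dt = πh²/25 · 9
At h = 35: dV/dt = 441π cm³/s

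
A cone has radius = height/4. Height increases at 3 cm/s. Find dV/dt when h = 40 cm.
300π cm³/s

V = (1/3)π(h/4)²h = πh³/48
dV/dt = πh²/16 · 3
At h = 40: dV/dt = 300π cm³/s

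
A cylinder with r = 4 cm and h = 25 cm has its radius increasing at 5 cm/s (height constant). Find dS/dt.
330π cm²/s

S = 2πrh + 2πr² (lateral + bases)
dS/dt = (2πh + 4πr)·dr/dt = (2π·25 + 4π·4)·5
= 330π cm²/s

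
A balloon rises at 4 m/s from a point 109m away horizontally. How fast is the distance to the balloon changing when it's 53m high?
106√14690/7345 ≈ 1.749 m/s

z² = 109² + y²
z = √(109² + 53²) = √14690
dz/dt = y/z · dy/dt = 53/√14690 · 4 = 106√14690/7345 ≈ 1.749 m/s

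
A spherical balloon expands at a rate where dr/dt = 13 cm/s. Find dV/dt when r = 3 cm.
468π cm³/s

V = (4/3)πr³
dV/dt = dV/dr · dr/dt = 4πr² · 13
At r = 3: dV/dt = 468π cm³/s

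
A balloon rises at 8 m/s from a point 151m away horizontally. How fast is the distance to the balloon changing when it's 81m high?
324√29362/14681 ≈ 3.782 m/s

z² = 151² + y²
z = √(151² + 81²) = √29362
dz/dt = y/z · dy/dt = 81/√29362 · 8 = 324√29362/14681 ≈ 3.782 m/s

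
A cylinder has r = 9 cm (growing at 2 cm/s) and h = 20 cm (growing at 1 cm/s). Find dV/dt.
801π cm³/s

V = πr²h
dV/dt = 2πrh·dr/dt + πr²·dh/dt
= 2π(9)(20)(2) + π(9)²(1)
= 801π cm³/s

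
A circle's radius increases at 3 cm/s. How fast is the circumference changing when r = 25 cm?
6π cm/s

C = 2πr
dC/dt = 2π · dr/dt = 2π · 3 = 6π cm/s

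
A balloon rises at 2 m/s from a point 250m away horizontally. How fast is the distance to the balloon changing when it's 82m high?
41√17306/8653 ≈ 0.6233 m/s

z² = 250² + y²
z = √(250² + 82²) = 2√17306
dz/dt = y/z · dy/dt = 82/(2√17306) · 2 = 41√17306/8653 ≈ 0.6233 m/s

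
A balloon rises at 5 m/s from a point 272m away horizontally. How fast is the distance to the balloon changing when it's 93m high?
465√82633/82633 ≈ 1.618 m/s

z² = 272² + y²
z = √(272² + 93²) = √82633
dz/dt = y/z · dy/dt = 93/√82633 · 5 = 465√82633/82633 ≈ 1.618 m/s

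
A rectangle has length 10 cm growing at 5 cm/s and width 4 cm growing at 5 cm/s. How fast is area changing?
70 cm²/s

A = lw
dA/dt = w·dl/dt + l·dw/dt = 4·5 + 10·5 = 70 cm²/s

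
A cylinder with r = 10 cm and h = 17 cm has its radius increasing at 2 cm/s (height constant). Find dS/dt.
148π cm²/s

S = 2πrh + 2πr² (lateral + bases)
dS/dt = (2πh + 4πr)·dr/dt = (2π·17 + 4π·10)·2
= 148π cm²/s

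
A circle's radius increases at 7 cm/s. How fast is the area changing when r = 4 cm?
56π cm²/s

A = πr²
dA/dt = 2πr · dr/dt = 2π(4)(7) = 56π cm²/s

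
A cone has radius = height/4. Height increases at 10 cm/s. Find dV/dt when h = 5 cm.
125π/8 cm³/s

V = (1/3)π(h/4)²h = πh³/48
dV/dt = πh²/16 · 10
At h = 5: dV/dt = 125π/8 cm³/s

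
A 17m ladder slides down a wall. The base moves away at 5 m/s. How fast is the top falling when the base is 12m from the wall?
12√145/29 ≈ 4.983 m/s

x² + y² = 17²
2x·dx/dt + 2y·dy/dt = 0
dy/dt = -x/y · dx/dt = -12/√145 · 5 = -12√145/29 m/s
The top is descending at 12√145/29 ≈ 4.983 m/s.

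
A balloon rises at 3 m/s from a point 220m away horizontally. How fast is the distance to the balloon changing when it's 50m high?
15√509/509 ≈ 0.6649 m/s

z² = 220² + y²
z = √(220² + 50²) = 10√509
dz/dt = y/z · dy/dt = 50/(10√509) · 3 = 15√509/509 ≈ 0.6649 m/s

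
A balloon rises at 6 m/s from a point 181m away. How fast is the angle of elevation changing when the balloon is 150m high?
0.019652 rad/s

tan(θ) = y/181
sec²(θ) · dθ/dt = (1/181) · dy/dt
dθ/dt = cos²(θ)/181 · 6 = 181/(181² + 150²) · 6
dθ/dt = 0.019652 rad/s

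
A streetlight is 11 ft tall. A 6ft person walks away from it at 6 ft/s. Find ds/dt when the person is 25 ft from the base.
36/5 ft/s

By similar triangles: 11/(x+s) = 6/s
Solving: s = 6x/5
ds/dt = 6/5 · dx/dt = 6/5 · 6 = 36/5 ft/s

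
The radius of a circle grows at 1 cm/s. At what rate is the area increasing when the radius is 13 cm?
26π cm²/s

A = πr²
dA/dt = 2πr · dr/dt = 2π(13)(1) = 26π cm²/s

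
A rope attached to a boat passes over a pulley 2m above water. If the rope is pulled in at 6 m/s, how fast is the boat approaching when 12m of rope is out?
36√35/35 ≈ 6.085 m/s

rope² = x² + 2²
x = √(12² - 2²) = 2√35
dx/dt = (rope/x) · d(rope)/dt = (12/(2√35)) · (-6) = -36√35/35 m/s
The boat approaches at 36√35/35 ≈ 6.085 m/s.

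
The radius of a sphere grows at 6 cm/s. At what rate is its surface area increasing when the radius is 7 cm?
336π cm²/s

S = 4πr²
dS/dt = dS/dr · dr/dt = 8πr · 6
At r = 7: dS/dt = 336π cm²/s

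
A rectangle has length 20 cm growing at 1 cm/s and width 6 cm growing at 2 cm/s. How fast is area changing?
46 cm²/s

A = lw
dA/dt = w·dl/dt + l·dw/dt = 6·1 + 20·2 = 46 cm²/s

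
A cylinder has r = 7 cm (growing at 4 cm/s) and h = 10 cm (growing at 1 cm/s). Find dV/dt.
609π cm³/s

V = πr²h
dV/dt = 2πrh·dr/dt + πr²·dh/dt
= 2π(7)(10)(4) + π(7)²(1)
= 609π cm³/s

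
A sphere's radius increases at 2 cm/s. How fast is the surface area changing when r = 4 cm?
64π cm²/s

S = 4πr²
dS/dt = dS/dr · dr/dt = 8πr · 2
At r = 4: dS/dt = 64π cm²/s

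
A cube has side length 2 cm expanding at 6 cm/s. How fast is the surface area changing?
144 cm²/s

A = 6s²
dA/dt = 12s · ds/dt = 12·2·6 = 144 cm²/s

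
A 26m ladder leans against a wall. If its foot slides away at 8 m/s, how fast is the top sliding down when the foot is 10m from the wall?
10/3 ≈ 3.333 m/s

x² + y² = 26²
2x·dx/dt + 2y·dy/dt = 0
dy/dt = -x/y · dx/dt = -10/24 · 8 = -10/3 m/s
The top is descending at 10/3 ≈ 3.333 m/s.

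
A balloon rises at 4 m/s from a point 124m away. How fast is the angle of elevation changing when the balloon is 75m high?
0.023618 rad/s

tan(θ) = y/124
sec²(θ) · dθ/dt = (1/124) · dy/dt
dθ/dt = cos²(θ)/124 · 4 = 124/(124² + 75²) · 4
dθ/dt = 0.023618 rad/s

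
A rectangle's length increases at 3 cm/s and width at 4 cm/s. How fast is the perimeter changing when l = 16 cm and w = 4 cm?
14 cm/s

P = 2(l + w)
dP/dt = 2(dl/dt + dw/dt) = 2(3 + 4) = 14 cm/s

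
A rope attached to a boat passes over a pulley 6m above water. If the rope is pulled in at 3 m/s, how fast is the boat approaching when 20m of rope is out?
30√91/91 ≈ 3.145 m/s

rope² = x² + 6²
x = √(20² - 6²) = 2√91
dx/dt = (rope/x) · d(rope)/dt = (20/(2√91)) · (-3) = -30√91/91 m/s
The boat approaches at 30√91/91 ≈ 3.145 m/s.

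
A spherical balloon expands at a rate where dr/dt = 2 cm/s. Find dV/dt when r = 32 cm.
8192π cm³/s

V = (4/3)πr³
dV/dt = dV/dr · dr/dt = 4πr² · 2
At r = 32: dV/dt = 8192π cm³/s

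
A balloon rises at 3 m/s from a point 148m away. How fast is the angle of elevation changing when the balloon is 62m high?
0.017244 rad/s

tan(θ) = y/148
sec²(θ) · dθ/dt = (1/148) · dy/dt
dθ/dt = cos²(θ)/148 · 3 = 148/(148² + 62²) · 3
dθ/dt = 0.017244 rad/s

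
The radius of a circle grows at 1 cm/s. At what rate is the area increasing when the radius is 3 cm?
6π cm²/s

A = πr²
dA/dt = 2πr · dr/dt = 2π(3)(1) = 6π cm²/s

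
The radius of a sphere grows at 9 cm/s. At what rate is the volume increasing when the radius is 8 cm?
2304π cm³/s

V = (4/3)πr³
dV/dt = dV/dr · dr/dt = 4πr² · 9
At r = 8: dV/dt = 2304π cm³/s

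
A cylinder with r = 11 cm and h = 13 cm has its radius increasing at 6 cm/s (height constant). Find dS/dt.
420π cm²/s

S = 2πrh + 2πr² (lateral + bases)
dS/dt = (2πh + 4πr)·dr/dt = (2π·13 + 4π·11)·6
= 420π cm²/s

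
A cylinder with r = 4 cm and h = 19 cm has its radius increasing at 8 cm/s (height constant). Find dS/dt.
432π cm²/s

S = 2πrh + 2πr² (lateral + bases)
dS/dt = (2πh + 4πr)·dr/dt = (2π·19 + 4π·4)·8
= 432π cm²/s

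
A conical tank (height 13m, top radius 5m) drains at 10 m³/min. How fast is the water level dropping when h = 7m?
338/(245π) ≈ 0.4391 m/min

r/h = 5/13, so r = (5/13)h
V = (1/3)πr²h = (1/3)π((5/13)h)²h = (25/507)πh³
dV/dh = (25/169)πh²
dh/dt = (dV/dt)/(dV/dh) = -10/((25/169)π·7²) = -338/(245π) m/min
The level is dropping at 338/(245π) ≈ 0.4391 m/min.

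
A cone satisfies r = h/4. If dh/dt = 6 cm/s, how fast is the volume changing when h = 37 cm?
4107π/8 cm³/s

V = (1/3)π(h/4)²h = πh³/48
dV/dt = πh²/16 · 6
At h = 37: dV/dt = 4107π/8 cm³/s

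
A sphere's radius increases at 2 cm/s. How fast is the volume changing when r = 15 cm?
1800π cm³/s

V = (4/3)πr³
dV/dt = dV/dr · dr/dt = 4πr² · 2
At r = 15: dV/dt = 1800π cm³/s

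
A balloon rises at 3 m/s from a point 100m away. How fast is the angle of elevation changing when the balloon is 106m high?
0.014127 rad/s

tan(θ) = y/100
sec²(θ) · dθ/dt = (1/100) · dy/dt
dθ/dt = cos²(θ)/100 · 3 = 100/(100² + 106²) · 3
dθ/dt = 0.014127 rad/s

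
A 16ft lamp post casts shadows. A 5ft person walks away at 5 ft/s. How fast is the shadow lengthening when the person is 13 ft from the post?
25/11 ft/s

By similar triangles: 16/(x+s) = 5/s
Solving: s = 5x/11
ds/dt = 5/11 · dx/dt = 5/11 · 5 = 25/11 ft/s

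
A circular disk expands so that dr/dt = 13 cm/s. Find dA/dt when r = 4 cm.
104π cm²/s

A = πr²
dA/dt = 2πr · dr/dt = 2π(4)(13) = 104π cm²/s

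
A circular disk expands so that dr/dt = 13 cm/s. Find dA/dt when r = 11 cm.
286π cm²/s

A = πr²
dA/dt = 2πr · dr/dt = 2π(11)(13) = 286π cm²/s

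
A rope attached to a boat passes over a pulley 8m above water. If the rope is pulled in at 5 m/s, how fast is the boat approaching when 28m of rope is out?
7√5/3 ≈ 5.217 m/s

rope² = x² + 8²
x = √(28² - 8²) = 12√5
dx/dt = (rope/x) · d(rope)/dt = (28/(12√5)) · (-5) = -7√5/3 m/s
The boat approaches at 7√5/3 ≈ 5.217 m/s.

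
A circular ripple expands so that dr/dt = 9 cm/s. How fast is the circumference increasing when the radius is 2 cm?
18π cm/s

C = 2πr
dC/dt = 2π · dr/dt = 2π · 9 = 18π cm/s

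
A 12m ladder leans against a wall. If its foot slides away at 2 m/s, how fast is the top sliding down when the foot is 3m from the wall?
2√15/15 ≈ 0.5164 m/s

x² + y² = 12²
2x·dx/dt + 2y·dy/dt = 0
dy/dt = -x/y · dx/dt = -3/(3√15) · 2 = -2√15/15 m/s
The top is descending at 2√15/15 ≈ 0.5164 m/s.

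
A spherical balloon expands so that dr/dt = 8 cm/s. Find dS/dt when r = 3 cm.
192π cm²/s

S = 4πr²
dS/dt = dS/dr · dr/dt = 8πr · 8
At r = 3: dS/dt = 192π cm²/s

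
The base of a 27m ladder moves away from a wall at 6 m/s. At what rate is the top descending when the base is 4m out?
24√713/713 ≈ 0.8988 m/s

x² + y² = 27²
2x·dx/dt + 2y·dy/dt = 0
dy/dt = -x/y · dx/dt = -4/√713 · 6 = -24√713/713 m/s
The top is descending at 24√713/713 ≈ 0.8988 m/s.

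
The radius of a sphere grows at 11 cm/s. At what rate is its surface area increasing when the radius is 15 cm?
1320π cm²/s

S = 4πr²
dS/dt = dS/dr · dr/dt = 8πr · 11
At r = 15: dS/dt = 1320π cm²/s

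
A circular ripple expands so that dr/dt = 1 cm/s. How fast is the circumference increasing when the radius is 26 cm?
2π cm/s

C = 2πr
dC/dt = 2π · dr/dt = 2π · 1 = 2π cm/s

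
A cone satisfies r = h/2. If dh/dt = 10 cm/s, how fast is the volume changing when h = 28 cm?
1960π cm³/s

V = (1/3)π(h/2)²h = πh³/12
dV/dt = πh²/4 · 10
At h = 28: dV/dt = 1960π cm³/s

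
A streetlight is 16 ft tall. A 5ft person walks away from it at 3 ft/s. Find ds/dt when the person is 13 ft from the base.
15/11 ft/s

By similar triangles: 16/(x+s) = 5/s
Solving: s = 5x/11
ds/dt = 5/11 · dx/dt = 5/11 · 3 = 15/11 ft/s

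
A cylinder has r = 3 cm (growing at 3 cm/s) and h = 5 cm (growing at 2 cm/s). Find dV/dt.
108π cm³/s

V = πr²h
dV/dt = 2πrh·dr/dt + πr²·dh/dt
= 2π(3)(5)(3) + π(3)²(2)
= 108π cm³/s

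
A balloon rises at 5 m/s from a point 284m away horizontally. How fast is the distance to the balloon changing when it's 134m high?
335√24653/24653 ≈ 2.134 m/s

z² = 284² + y²
z = √(284² + 134²) = 2√24653
dz/dt = y/z · dy/dt = 134/(2√24653) · 5 = 335√24653/24653 ≈ 2.134 m/s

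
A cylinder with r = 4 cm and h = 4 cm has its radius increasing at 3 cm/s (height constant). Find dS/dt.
72π cm²/s

S = 2πrh + 2πr² (lateral + bases)
dS/dt = (2πh + 4πr)·dr/dt = (2π·4 + 4π·4)·3
= 72π cm²/s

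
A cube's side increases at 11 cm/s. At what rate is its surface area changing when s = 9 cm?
1188 cm²/s

A = 6s²
dA/dt = 12s · ds/dt = 12·9·11 = 1188 cm²/s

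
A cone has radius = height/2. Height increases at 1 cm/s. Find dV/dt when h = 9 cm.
81π/4 cm³/s

V = (1/3)π(h/2)²h = πh³/12
dV/dt = πh²/4 · 1
At h = 9: dV/dt = 81π/4 cm³/s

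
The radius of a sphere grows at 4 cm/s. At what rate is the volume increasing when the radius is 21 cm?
7056π cm³/s

V = (4/3)πr³
dV/dt = dV/dr · dr/dt = 4πr² · 4
At r = 21: dV/dt = 7056π cm³/s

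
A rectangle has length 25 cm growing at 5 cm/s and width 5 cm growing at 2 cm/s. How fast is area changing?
75 cm²/s

A = lw
dA/dt = w·dl/dt + l·dw/dt = 5·5 + 25·2 = 75 cm²/s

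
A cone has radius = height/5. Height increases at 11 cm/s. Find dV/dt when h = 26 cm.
7436π/25 cm³/s

V = (1/3)π(h/5)²h = πh³/75
dV/dt = πh²/25 · 11
At h = 26: dV/dt = 7436π/25 cm³/s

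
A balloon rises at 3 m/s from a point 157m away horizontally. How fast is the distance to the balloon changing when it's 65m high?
195√28874/28874 ≈ 1.148 m/s

z² = 157² + y²
z = √(157² + 65²) = √28874
dz/dt = y/z · dy/dt = 65/√28874 · 3 = 195√28874/28874 ≈ 1.148 m/s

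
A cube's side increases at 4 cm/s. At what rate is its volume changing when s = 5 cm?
300 cm³/s

V = s³
dV/dt = 3s² · ds/dt = 3·5²·4 = 300 cm³/s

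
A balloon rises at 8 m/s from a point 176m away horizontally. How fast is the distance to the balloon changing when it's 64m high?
32√137/137 ≈ 2.734 m/s

z² = 176² + y²
z = √(176² + 64²) = 16√137
dz/dt = y/z · dy/dt = 64/(16√137) · 8 = 32√137/137 ≈ 2.734 m/s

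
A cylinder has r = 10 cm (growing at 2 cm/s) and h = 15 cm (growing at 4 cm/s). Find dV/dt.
1000π cm³/s

V = πr²h
dV/dt = 2πrh·dr/dt + πr²·dh/dt
= 2π(10)(15)(2) + π(10)²(4)
= 1000π cm³/s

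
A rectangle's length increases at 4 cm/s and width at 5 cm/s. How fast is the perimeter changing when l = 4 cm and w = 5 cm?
18 cm/s

P = 2(l + w)
dP/dt = 2(dl/dt + dw/dt) = 2(4 + 5) = 18 cm/s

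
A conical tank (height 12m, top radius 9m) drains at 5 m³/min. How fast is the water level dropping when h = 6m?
20/(81π) ≈ 0.0786 m/min

r/h = 9/12, so r = (3/4)h
V = (1/3)πr²h = (1/3)π((3/4)h)²h = (3/16)πh³
dV/dh = (9/16)πh²
dh/dt = (dV/dt)/(dV/dh) = -5/((9/16)π·6²) = -20/(81π) m/min
The level is dropping at 20/(81π) ≈ 0.0786 m/min.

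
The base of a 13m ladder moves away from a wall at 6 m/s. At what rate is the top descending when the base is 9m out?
27√22/22 ≈ 5.756 m/s

x² + y² = 13²
2x·dx/dt + 2y·dy/dt = 0
dy/dt = -x/y · dx/dt = -9/(2√22) · 6 = -27√22/22 m/s
The top is descending at 27√22/22 ≈ 5.756 m/s.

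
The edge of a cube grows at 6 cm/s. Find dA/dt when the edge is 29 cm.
2088 cm²/s

A = 6s²
dA/dt = 12s · ds/dt = 12·29·6 = 2088 cm²/s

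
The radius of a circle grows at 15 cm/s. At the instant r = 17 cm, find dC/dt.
30π cm/s

C = 2πr
dC/dt = 2π · dr/dt = 2π · 15 = 30π cm/s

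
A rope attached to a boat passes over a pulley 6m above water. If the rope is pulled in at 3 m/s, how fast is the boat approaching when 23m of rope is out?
69√493/493 ≈ 3.108 m/s

rope² = x² + 6²
x = √(23² - 6²) = √493
dx/dt = (rope/x) · d(rope)/dt = (23/√493) · (-3) = -69√493/493 m/s
The boat approaches at 69√493/493 ≈ 3.108 m/s.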